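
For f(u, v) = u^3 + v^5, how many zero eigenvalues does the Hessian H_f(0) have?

2

Hessian at 0 has rank 0.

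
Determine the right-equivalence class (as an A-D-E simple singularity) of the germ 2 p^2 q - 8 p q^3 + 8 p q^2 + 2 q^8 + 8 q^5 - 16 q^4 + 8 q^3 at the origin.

The Hessian of f at 0 is [[0, 0], [0, 0]] with rank 0, so corank 2. A Groebner basis of the Jacobian ideal J(f) in C{p,q} is {p^4 - 12*p^3 - 56*p^2*q - 8*p^2 - 72*p*q^2 - 40*p*q - 48*q^2, p^3*q + 3*p^3 + 12*p^2*q + p^2 + 14*p*q^2 + 6*p*q + 8*q^2, -p^3/2 + p^2*q^2 - p^2*q, -p*q/2 + q^3 - q^2}; counting standard monomials gives mu = 9. Corank 2; j^3 = 2*q*(p + 2*q)^2 has shape L^2 M (L != M), so D-series; mu = 9 gives D_9.

D_9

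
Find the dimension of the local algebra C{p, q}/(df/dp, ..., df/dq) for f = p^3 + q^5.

The Hessian of f at 0 has rank 0. Corank 2; j^3 = p^3 is a perfect cube, so E-series; the 5-jet and mu = 8 give E_8.

8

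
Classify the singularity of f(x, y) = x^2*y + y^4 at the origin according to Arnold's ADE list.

D_{5}

The Hessian of f at 0 is [[0, 0], [0, 0]] with rank 0, so corank 2. A Groebner basis of the Jacobian ideal J(f) in C{x,y} is {x^3, x^2/4 + y^3, x*y}; counting standard monomials gives mu = 5. Corank 2; j^3 = x^2*y has shape L^2 M (L != M), so D-series; mu = 5 gives D_5.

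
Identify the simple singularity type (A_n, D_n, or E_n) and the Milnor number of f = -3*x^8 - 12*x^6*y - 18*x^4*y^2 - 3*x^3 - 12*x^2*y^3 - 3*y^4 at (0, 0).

The Hessian of f at 0 is [[0, 0], [0, 0]] with rank 0, so corank 2. A Groebner basis of the Jacobian ideal J(f) in C{x,y} is {y^3, x^2}; counting standard monomials gives mu = 6. Corank 2; j^3 = -3*x^3 is a perfect cube, so E-series; the 4-jet and mu = 6 give E_6.

Type E_6, Milnor number mu = 6.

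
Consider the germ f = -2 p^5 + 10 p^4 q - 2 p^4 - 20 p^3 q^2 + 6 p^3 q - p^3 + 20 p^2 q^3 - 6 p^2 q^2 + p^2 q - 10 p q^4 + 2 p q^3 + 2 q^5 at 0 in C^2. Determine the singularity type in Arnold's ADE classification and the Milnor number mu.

Type D_{6}, Milnor number mu = 6.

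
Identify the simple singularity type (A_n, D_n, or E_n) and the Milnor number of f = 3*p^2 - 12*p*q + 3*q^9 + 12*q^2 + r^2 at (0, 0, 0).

The Hessian of f at 0 is [[6, -12, 0], [-12, 24, 0], [0, 0, 2]] with rank 2, so corank 1. A Groebner basis of the Jacobian ideal J(f) in C{p,q,r} is {q^8, p - 2*q, r}; counting standard monomials gives mu = 8. Corank 1: A-series; mu = 8 gives A_8.

Type A_8, Milnor number mu = 8.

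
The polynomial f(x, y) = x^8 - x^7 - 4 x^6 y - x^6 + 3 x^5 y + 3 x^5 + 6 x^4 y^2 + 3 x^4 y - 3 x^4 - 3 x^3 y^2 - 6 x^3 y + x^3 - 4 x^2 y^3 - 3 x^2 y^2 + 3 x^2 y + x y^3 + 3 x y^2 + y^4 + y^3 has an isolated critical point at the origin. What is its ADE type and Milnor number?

Type E_{7}, Milnor number mu = 7.

The Hessian of f at 0 is [[0, 0], [0, 0]] with rank 0, so corank 2. A Groebner basis of the Jacobian ideal J(f) in C{x,y} is {-3*x^2/10 - 3*x*y/5 + y^4 - y^3/10 - 3*y^2/10, x^3 - 6*x^2/5 - 12*x*y/5 + 3*y^3/5 - 6*y^2/5, x^2*y + 7*x^2/10 + 7*x*y/5 - 23*y^3/30 + 7*y^2/10, -3*x^2/10 + x*y^2 - 3*x*y/5 + 9*y^3/10 - 3*y^2/10}; counting standard monomials gives mu = 7. Corank 2; j^3 = (x + y)^3 is a perfect cube, so E-series; the 4-jet and mu = 7 give E_7.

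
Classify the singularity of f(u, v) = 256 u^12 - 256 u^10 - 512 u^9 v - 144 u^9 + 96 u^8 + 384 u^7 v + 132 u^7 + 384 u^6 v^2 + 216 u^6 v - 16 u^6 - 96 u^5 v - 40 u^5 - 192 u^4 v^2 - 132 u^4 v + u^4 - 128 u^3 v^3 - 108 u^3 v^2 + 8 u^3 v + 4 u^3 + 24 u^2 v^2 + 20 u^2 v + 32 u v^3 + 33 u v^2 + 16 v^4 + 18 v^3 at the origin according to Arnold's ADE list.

The Hessian of f at 0 has rank 0. Corank 2; j^3 = (u + 2*v)*(2*u + 3*v)^2 has shape L^2 M (L != M), so D-series; mu = 5 gives D_5.

D_{5}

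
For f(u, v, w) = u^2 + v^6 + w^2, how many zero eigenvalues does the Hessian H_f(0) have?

1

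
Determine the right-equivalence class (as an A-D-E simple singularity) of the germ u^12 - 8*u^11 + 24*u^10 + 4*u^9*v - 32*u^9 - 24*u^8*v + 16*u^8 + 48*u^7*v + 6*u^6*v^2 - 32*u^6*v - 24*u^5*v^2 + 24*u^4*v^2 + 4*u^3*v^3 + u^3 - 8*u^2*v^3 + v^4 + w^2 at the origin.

The Hessian of f at 0 is [[0, 0, 0], [0, 0, 0], [0, 0, 2]] with rank 1, so corank 2. A Groebner basis of the Jacobian ideal J(f) in C{u,v,w} is {v^3, u^2, w}; counting standard monomials gives mu = 6. Corank 2; j^3 = u^3 is a perfect cube, so E-series; the 4-jet and mu = 6 give E_6.

E_{6}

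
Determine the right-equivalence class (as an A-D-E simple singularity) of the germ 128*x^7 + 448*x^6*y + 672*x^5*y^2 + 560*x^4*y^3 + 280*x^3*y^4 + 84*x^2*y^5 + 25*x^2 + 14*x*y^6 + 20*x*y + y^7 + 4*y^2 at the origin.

A_{6}

The Hessian of f at 0 is [[50, 20], [20, 8]] with rank 1, so corank 1. A Groebner basis of the Jacobian ideal J(f) in C{x,y} is {y^6, x + 2*y/5}; counting standard monomials gives mu = 6. Corank 1: A-series; mu = 6 gives A_6.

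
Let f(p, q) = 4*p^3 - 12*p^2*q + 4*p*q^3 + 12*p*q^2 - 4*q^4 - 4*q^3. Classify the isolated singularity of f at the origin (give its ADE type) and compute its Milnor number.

Type E_{7}, Milnor number mu = 7.

The Hessian of f at 0 has rank 0. Corank 2; j^3 = 4*(p - q)^3 is a perfect cube, so E-series; the 4-jet and mu = 7 give E_7.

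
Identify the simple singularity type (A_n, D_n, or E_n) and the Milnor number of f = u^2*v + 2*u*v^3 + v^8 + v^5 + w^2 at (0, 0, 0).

Type D9, Milnor number mu = 9.

The Hessian of f at 0 is [[0, 0, 0], [0, 0, 0], [0, 0, 2]] with rank 1, so corank 2. A Groebner basis of the Jacobian ideal J(f) in C{u,v,w} is {u^4, u^3*v - u^2/8 - u*v^2/8, u^3 + u^2*v^2, u*v + v^3, w}; counting standard monomials gives mu = 9. Corank 2; j^3 = u^2*v has shape L^2 M (L != M), so D-series; mu = 9 gives D_9.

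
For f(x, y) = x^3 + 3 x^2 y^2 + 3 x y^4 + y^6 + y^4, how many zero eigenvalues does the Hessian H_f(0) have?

2

Hessian at 0 has rank 0.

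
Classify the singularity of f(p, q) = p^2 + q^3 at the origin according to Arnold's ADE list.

A2

The Hessian of f at 0 is [[2, 0], [0, 0]] with rank 1, so corank 1. A Groebner basis of the Jacobian ideal J(f) in C{p,q} is {q^2, p}; counting standard monomials gives mu = 2. Corank 1: A-series; mu = 2 gives A_2.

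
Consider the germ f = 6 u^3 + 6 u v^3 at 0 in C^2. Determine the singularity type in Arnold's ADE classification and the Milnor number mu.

Type E7, Milnor number mu = 7.

The Hessian of f at 0 has rank 0. Corank 2; j^3 = 6*u^3 is a perfect cube, so E-series; the 4-jet and mu = 7 give E_7.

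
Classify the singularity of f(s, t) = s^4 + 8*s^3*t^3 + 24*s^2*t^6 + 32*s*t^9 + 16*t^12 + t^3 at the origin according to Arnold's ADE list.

E6

The Hessian of f at 0 has rank 0. Corank 2; j^3 = t^3 is a perfect cube, so E-series; the 4-jet and mu = 6 give E_6.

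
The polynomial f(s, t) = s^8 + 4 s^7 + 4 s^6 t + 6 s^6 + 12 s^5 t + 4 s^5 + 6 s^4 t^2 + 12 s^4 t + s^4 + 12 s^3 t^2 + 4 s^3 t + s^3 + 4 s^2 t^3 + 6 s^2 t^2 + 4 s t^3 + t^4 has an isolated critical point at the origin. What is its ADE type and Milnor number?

The Hessian of f at 0 has rank 0. Corank 2; j^3 = s^3 is a perfect cube, so E-series; the 4-jet and mu = 6 give E_6.

Type E6, Milnor number mu = 6.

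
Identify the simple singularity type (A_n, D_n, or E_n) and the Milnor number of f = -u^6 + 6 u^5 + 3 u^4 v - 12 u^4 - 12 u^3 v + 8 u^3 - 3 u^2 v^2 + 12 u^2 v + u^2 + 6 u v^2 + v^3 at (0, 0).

Type A2, Milnor number mu = 2.

The Hessian of f at 0 has rank 1. Corank 1: A-series; mu = 2 gives A_2.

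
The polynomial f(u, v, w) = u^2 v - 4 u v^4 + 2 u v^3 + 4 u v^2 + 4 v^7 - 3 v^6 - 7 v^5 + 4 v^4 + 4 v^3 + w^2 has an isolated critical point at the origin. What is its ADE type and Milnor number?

The Hessian of f at 0 is [[0, 0, 0], [0, 0, 0], [0, 0, 2]] with rank 1, so corank 2. A Groebner basis of the Jacobian ideal J(f) in C{u,v,w} is {-u*v/2 + v^4 - v^3/2 - v^2, u^3 + 9*u^2/5 + 123*u*v/10 + 131*v^3/10 + 87*v^2/5, u^2*v - 7*u^2/10 - 89*u*v/20 - 113*v^3/20 - 61*v^2/10, u^2/5 + u*v^2 + 6*u*v/5 + 12*v^3/5 + 8*v^2/5, w}; counting standard monomials gives mu = 7. Corank 2; j^3 = v*(u + 2*v)^2 has shape L^2 M (L != M), so D-series; mu = 7 gives D_7.

Type D_{7}, Milnor number mu = 7.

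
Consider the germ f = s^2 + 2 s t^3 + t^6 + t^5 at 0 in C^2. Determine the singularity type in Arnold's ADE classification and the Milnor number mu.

The Hessian of f at 0 is [[2, 0], [0, 0]] with rank 1, so corank 1. A Groebner basis of the Jacobian ideal J(f) in C{s,t} is {s + t^3, s^2, s*t}; counting standard monomials gives mu = 4. Corank 1: A-series; mu = 4 gives A_4.

Type A_4, Milnor number mu = 4.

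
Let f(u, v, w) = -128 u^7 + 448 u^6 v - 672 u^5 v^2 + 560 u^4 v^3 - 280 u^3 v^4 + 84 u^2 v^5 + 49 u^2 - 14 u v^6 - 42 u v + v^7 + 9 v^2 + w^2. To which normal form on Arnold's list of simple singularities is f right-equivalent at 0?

The Hessian of f at 0 has rank 2. Corank 1: A-series; mu = 6 gives A_6.

A6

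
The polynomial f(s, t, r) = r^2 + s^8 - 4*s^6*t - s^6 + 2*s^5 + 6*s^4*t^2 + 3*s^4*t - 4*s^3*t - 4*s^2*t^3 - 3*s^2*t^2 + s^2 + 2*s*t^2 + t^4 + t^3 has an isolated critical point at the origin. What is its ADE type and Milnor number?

Type A_{2}, Milnor number mu = 2.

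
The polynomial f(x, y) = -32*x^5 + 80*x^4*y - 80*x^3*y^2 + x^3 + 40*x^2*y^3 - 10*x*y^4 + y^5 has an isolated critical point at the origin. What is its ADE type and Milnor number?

Type E_{8}, Milnor number mu = 8.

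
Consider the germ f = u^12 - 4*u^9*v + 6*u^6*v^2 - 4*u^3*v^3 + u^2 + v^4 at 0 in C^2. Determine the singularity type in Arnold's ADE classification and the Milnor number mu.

Type A_3, Milnor number mu = 3.

The Hessian of f at 0 is [[2, 0], [0, 0]] with rank 1, so corank 1. A Groebner basis of the Jacobian ideal J(f) in C{u,v} is {v^3, u}; counting standard monomials gives mu = 3. Corank 1: A-series; mu = 3 gives A_3.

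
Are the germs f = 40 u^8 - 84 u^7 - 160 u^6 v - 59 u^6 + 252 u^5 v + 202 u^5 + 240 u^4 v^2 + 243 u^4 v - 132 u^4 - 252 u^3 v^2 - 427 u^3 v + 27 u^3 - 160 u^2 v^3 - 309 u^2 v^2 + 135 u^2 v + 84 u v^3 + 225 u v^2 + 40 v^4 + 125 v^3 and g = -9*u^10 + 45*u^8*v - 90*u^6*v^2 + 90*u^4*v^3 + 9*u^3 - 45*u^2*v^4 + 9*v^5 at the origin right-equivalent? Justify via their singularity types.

The Hessian of f at 0 is [[0, 0], [0, 0]] with rank 0, so corank 2. A Groebner basis of the Jacobian ideal J(f) in C{u,v} is {-19683*u^2/423899 - 65610*u*v/423899 + v^4 - 27*v^3/423899 - 54675*v^2/423899, u^3 - 760860*u^2/423899 - 2536200*u*v/423899 + 5884355*v^3/1271697 - 2113500*v^2/423899, u^2*v + 304317*u^2/423899 + 1014390*u*v/423899 - 10593718*v^3/3815091 + 845325*v^2/423899, -1863*u^2/8651 + u*v^2 - 6210*u*v/8651 + 129742*v^3/77859 - 5175*v^2/8651}; counting standard monomials gives mu = 7. Corank 2; j^3 = (3*u + 5*v)^3 is a perfect cube, so E-series; the 4-jet and mu = 7 give E_7. The Hessian of g at 0 is [[0, 0], [0, 0]] with rank 0, so corank 2. A Groebner basis of the Jacobian ideal J(g) in C{u,v} is {v^4, u^2}; counting standard monomials gives mu = 8. Corank 2; j^3 = 9*u^3 is a perfect cube, so E-series; the 5-jet and mu = 8 give E_8. f is E_7 but g is E_8, hence not right-equivalent.

No.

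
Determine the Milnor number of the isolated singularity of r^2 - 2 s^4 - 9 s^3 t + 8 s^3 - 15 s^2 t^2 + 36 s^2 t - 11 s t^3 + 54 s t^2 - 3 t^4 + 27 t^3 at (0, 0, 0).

7

The Hessian of f at 0 is [[0, 0, 0], [0, 0, 0], [0, 0, 2]] with rank 1, so corank 2. A Groebner basis of the Jacobian ideal J(f) in C{s,t,r} is {768*s^2 + 2304*s*t + t^4 + 8*t^3 + 1728*t^2, s^3 - 180*s^2 - 540*s*t + 3*t^3/2 - 405*t^2, s^2*t + 88*s^2 + 264*s*t - 4*t^3/3 + 198*t^2, -32*s^2 + s*t^2 - 96*s*t + 7*t^3/6 - 72*t^2, r}; counting standard monomials gives mu = 7. Corank 2; j^3 = (2*s + 3*t)^3 is a perfect cube, so E-series; the 4-jet and mu = 7 give E_7.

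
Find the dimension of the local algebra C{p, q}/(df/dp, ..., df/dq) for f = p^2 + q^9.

The Hessian of f at 0 has rank 1. Corank 1: A-series; mu = 8 gives A_8.

8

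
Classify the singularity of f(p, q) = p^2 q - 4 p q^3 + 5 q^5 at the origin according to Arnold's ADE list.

D_{6}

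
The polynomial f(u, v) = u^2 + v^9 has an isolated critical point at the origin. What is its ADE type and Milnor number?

Type A8, Milnor number mu = 8.

The Hessian of f at 0 has rank 1. Corank 1: A-series; mu = 8 gives A_8.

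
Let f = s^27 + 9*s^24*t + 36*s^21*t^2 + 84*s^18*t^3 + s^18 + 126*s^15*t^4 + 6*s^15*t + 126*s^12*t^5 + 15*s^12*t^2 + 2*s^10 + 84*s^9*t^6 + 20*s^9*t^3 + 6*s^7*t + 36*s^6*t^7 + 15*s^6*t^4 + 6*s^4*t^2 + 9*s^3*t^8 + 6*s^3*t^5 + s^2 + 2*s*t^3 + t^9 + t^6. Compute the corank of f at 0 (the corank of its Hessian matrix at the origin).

1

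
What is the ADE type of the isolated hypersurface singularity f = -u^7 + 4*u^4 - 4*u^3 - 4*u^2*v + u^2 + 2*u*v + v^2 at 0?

A_{6}

The Hessian of f at 0 is [[2, 2], [2, 2]] with rank 1, so corank 1. A Groebner basis of the Jacobian ideal J(f) in C{u,v} is {7*u*v/6 + 5*u/24 + v^4 - 2*v^3/3 + 3*v^2/4 + 5*v/24, u*v^2 + 2*u*v/3 + u/12 + v^3/3 + v^2/2 + v/12, u^2 - u/2 - v/2}; counting standard monomials gives mu = 6. Corank 1: A-series; mu = 6 gives A_6.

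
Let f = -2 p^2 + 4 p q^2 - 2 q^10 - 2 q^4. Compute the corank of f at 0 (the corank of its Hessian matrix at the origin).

Hessian at 0 has rank 1.

1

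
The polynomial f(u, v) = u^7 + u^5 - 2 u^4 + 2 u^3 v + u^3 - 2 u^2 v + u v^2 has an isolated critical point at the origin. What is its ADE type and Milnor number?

Type D_{8}, Milnor number mu = 8.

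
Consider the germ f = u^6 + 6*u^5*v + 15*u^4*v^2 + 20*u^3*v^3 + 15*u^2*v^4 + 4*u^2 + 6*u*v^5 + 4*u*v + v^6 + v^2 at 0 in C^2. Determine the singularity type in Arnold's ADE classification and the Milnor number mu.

Type A5, Milnor number mu = 5.

The Hessian of f at 0 has rank 1. Corank 1: A-series; mu = 5 gives A_5.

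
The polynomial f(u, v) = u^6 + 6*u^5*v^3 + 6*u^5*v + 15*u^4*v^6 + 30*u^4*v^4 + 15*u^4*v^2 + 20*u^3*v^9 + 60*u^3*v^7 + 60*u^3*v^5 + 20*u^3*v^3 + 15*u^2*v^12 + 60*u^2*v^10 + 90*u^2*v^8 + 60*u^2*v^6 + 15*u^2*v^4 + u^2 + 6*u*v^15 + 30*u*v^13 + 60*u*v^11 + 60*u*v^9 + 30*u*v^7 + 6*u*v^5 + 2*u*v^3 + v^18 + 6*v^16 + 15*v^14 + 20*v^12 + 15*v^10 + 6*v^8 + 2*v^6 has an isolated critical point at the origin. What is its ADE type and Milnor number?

Type A5, Milnor number mu = 5.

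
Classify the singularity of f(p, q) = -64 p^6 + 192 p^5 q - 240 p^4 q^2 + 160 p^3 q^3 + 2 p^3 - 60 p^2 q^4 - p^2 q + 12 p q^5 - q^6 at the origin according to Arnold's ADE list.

The Hessian of f at 0 is [[0, 0], [0, 0]] with rank 0, so corank 2. A Groebner basis of the Jacobian ideal J(f) in C{p,q} is {p*q/12 + q^5, p*q^2, p^2 - p*q/2}; counting standard monomials gives mu = 7. Corank 2; j^3 = p^2*(2*p - q) has shape L^2 M (L != M), so D-series; mu = 7 gives D_7.

D7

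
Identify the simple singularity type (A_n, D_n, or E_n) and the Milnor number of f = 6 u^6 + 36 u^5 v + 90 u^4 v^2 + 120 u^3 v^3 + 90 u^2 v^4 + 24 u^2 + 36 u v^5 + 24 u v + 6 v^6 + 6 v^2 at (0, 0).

Type A_{5}, Milnor number mu = 5.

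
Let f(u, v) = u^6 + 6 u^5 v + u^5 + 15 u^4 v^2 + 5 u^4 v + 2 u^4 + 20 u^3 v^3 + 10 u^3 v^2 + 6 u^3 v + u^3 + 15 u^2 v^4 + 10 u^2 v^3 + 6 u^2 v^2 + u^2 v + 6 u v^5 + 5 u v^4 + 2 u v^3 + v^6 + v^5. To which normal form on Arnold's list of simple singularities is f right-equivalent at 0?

The Hessian of f at 0 has rank 0. Corank 2; j^3 = u^2*(u + v) has shape L^2 M (L != M), so D-series; mu = 7 gives D_7.

D7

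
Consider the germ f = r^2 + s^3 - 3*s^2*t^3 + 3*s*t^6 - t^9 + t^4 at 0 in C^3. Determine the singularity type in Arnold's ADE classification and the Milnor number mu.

Type E_{6}, Milnor number mu = 6.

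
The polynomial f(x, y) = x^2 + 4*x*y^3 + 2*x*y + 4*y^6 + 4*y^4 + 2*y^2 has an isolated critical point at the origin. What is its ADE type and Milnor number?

Type A1, Milnor number mu = 1.

The Hessian of f at 0 is [[2, 2], [2, 4]] with rank 2, so corank 0. A Groebner basis of the Jacobian ideal J(f) in C{x,y} is {x, y}; counting standard monomials gives mu = 1. Corank 0: nondegenerate Morse point, so A_1.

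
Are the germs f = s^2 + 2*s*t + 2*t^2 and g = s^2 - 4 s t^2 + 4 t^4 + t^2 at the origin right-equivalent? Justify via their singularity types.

Yes.

The Hessian of f at 0 is [[2, 2], [2, 4]] with rank 2, so corank 0. A Groebner basis of the Jacobian ideal J(f) in C{s,t} is {s, t}; counting standard monomials gives mu = 1. Corank 0: nondegenerate Morse point, so A_1. The Hessian of g at 0 is [[2, 0], [0, 2]] with rank 2, so corank 0. A Groebner basis of the Jacobian ideal J(g) in C{s,t} is {s, t}; counting standard monomials gives mu = 1. Corank 0: nondegenerate Morse point, so A_1. Both have type A_1, hence right-equivalent.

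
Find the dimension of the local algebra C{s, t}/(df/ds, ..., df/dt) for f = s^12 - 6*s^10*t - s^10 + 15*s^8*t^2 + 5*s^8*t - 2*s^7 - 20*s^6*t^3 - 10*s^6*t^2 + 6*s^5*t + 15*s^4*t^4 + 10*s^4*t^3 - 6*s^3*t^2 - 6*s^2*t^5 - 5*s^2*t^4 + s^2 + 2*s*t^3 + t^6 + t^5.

The Hessian of f at 0 has rank 1. Corank 1: A-series; mu = 4 gives A_4.

4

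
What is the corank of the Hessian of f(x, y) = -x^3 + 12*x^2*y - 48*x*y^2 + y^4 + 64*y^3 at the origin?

2

The Hessian at 0 is [[0, 0], [0, 0]] of rank 0; hence corank 2.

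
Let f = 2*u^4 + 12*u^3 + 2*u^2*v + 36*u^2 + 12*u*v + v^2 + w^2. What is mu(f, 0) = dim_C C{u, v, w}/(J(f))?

3

The Hessian of f at 0 has rank 2. Corank 1: A-series; mu = 3 gives A_3.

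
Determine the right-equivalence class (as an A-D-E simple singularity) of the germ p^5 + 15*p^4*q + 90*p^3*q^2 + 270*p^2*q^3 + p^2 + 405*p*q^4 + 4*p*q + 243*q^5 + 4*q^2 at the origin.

A4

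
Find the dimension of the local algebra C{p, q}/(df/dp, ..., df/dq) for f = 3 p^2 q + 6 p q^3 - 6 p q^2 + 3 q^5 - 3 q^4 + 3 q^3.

The Hessian of f at 0 is [[0, 0], [0, 0]] with rank 0, so corank 2. A Groebner basis of the Jacobian ideal J(f) in C{p,q} is {p*q^2 + p*q - q^2, p*q + q^3 - q^2, p^2 - 6*p*q + 5*q^2}; counting standard monomials gives mu = 5. Corank 2; j^3 = 3*q*(p - q)^2 has shape L^2 M (L != M), so D-series; mu = 5 gives D_5.

5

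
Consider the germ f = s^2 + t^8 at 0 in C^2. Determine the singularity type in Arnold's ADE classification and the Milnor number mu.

Type A_{7}, Milnor number mu = 7.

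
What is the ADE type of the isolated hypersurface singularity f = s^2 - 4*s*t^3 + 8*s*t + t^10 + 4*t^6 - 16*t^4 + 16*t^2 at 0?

The Hessian of f at 0 has rank 1. Corank 1: A-series; mu = 9 gives A_9.

A9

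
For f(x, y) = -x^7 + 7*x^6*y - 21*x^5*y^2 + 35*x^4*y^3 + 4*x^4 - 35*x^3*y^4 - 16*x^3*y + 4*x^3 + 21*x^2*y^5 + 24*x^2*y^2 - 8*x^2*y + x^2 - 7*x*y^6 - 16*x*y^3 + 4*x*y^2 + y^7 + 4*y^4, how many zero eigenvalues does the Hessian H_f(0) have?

1

The Hessian at 0 is [[2, 0], [0, 0]] of rank 1; hence corank 1.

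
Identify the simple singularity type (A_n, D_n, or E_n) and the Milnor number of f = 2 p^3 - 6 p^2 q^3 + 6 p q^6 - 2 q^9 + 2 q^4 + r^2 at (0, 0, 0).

The Hessian of f at 0 is [[0, 0, 0], [0, 0, 0], [0, 0, 2]] with rank 1, so corank 2. A Groebner basis of the Jacobian ideal J(f) in C{p,q,r} is {q^3, p^2, r}; counting standard monomials gives mu = 6. Corank 2; j^3 = 2*p^3 is a perfect cube, so E-series; the 4-jet and mu = 6 give E_6.

Type E_{6}, Milnor number mu = 6.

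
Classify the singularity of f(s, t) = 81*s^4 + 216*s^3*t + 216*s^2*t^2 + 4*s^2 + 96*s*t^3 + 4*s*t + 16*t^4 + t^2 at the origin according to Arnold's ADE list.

A3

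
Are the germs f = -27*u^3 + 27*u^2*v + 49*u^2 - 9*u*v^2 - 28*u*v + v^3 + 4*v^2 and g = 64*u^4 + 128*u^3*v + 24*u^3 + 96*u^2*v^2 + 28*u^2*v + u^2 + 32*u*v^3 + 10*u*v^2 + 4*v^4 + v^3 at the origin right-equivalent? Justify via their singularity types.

Yes.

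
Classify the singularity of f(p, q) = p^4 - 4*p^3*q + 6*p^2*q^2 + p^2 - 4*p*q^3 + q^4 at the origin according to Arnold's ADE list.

A_{3}

The Hessian of f at 0 has rank 1. Corank 1: A-series; mu = 3 gives A_3.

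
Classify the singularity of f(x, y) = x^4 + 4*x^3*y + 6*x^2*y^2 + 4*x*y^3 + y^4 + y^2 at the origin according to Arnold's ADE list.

A_3

The Hessian of f at 0 is [[0, 0], [0, 2]] with rank 1, so corank 1. A Groebner basis of the Jacobian ideal J(f) in C{x,y} is {x^3, y}; counting standard monomials gives mu = 3. Corank 1: A-series; mu = 3 gives A_3.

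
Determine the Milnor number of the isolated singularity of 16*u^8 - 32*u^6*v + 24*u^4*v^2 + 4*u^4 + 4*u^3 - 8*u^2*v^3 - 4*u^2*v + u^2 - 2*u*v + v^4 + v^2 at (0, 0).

The Hessian of f at 0 has rank 1. Corank 1: A-series; mu = 3 gives A_3.

3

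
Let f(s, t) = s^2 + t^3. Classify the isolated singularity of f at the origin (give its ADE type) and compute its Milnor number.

Type A_2, Milnor number mu = 2.

The Hessian of f at 0 is [[2, 0], [0, 0]] with rank 1, so corank 1. A Groebner basis of the Jacobian ideal J(f) in C{s,t} is {t^2, s}; counting standard monomials gives mu = 2. Corank 1: A-series; mu = 2 gives A_2.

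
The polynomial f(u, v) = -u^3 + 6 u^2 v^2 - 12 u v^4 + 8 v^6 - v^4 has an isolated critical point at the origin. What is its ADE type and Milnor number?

Type E6, Milnor number mu = 6.

The Hessian of f at 0 has rank 0. Corank 2; j^3 = -u^3 is a perfect cube, so E-series; the 4-jet and mu = 6 give E_6.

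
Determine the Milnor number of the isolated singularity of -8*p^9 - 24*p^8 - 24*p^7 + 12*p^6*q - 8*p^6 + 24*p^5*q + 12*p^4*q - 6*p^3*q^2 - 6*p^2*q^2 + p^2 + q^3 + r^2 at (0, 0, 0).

2

The Hessian of f at 0 is [[2, 0, 0], [0, 0, 0], [0, 0, 2]] with rank 2, so corank 1. A Groebner basis of the Jacobian ideal J(f) in C{p,q,r} is {q^2, p, r}; counting standard monomials gives mu = 2. Corank 1: A-series; mu = 2 gives A_2.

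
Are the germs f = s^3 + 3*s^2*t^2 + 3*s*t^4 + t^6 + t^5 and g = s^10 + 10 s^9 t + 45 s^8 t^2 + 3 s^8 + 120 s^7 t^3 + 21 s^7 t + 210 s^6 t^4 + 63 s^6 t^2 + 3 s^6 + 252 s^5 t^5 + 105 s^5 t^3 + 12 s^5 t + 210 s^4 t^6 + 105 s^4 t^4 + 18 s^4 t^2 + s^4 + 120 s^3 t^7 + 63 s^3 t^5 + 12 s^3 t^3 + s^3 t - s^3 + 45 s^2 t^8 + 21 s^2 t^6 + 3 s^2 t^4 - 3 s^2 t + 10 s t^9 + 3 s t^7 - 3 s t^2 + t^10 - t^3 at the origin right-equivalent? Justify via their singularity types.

The Hessian of f at 0 is [[0, 0], [0, 0]] with rank 0, so corank 2. A Groebner basis of the Jacobian ideal J(f) in C{s,t} is {t^4, s^3, s^2/2 + s*t^2}; counting standard monomials gives mu = 8. Corank 2; j^3 = s^3 is a perfect cube, so E-series; the 5-jet and mu = 8 give E_8. The Hessian of g at 0 is [[0, 0], [0, 0]] with rank 0, so corank 2. A Groebner basis of the Jacobian ideal J(g) in C{s,t} is {3*s^2 + 6*s*t + t^4 + t^3 + 3*t^2, s^3 - 3*s^2 - 6*s*t - 3*t^2, s^2*t + 3*s^2 + 6*s*t + 3*t^2, -2*s^2 + s*t^2 - 4*s*t + t^3/3 - 2*t^2}; counting standard monomials gives mu = 7. Corank 2; j^3 = -(s + t)^3 is a perfect cube, so E-series; the 4-jet and mu = 7 give E_7. f is E_8 but g is E_7, hence not right-equivalent.

No.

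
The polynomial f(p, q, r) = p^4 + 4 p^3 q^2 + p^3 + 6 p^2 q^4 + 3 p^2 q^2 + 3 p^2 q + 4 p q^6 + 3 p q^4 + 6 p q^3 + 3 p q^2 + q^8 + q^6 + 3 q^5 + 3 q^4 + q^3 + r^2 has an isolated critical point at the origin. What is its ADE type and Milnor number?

Type E_{6}, Milnor number mu = 6.

The Hessian of f at 0 is [[0, 0, 0], [0, 0, 0], [0, 0, 2]] with rank 1, so corank 2. A Groebner basis of the Jacobian ideal J(f) in C{p,q,r} is {p^3, p^2*q + p^2/2 + p*q + q^2/2, -p^2 + p*q^2 - 2*p*q - q^2, 3*p^2/2 + 3*p*q + q^3 + 3*q^2/2, r}; counting standard monomials gives mu = 6. Corank 2; j^3 = (p + q)^3 is a perfect cube, so E-series; the 4-jet and mu = 6 give E_6.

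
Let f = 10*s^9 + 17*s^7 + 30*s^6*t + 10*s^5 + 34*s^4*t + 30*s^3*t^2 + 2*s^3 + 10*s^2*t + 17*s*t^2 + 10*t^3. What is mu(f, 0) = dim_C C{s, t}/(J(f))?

4

The Hessian of f at 0 is [[0, 0], [0, 0]] with rank 0, so corank 2. A Groebner basis of the Jacobian ideal J(f) in C{s,t} is {t^3, s^2 - 11*t^2/2, s*t + 5*t^2/2}; counting standard monomials gives mu = 4. Corank 2; j^3 = (s + 2*t)*(2*s^2 + 6*s*t + 5*t^2) splits into three distinct lines over C (the quadratic factor has nonzero discriminant), so D_4.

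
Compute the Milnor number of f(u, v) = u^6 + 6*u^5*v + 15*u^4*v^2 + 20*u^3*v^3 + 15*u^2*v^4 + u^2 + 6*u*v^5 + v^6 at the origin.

The Hessian of f at 0 has rank 1. Corank 1: A-series; mu = 5 gives A_5.

5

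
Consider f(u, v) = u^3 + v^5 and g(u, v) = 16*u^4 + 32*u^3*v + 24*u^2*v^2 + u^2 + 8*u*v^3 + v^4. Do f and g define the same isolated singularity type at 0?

The Hessian of f at 0 is [[0, 0], [0, 0]] with rank 0, so corank 2. A Groebner basis of the Jacobian ideal J(f) in C{u,v} is {v^4, u^2}; counting standard monomials gives mu = 8. Corank 2; j^3 = u^3 is a perfect cube, so E-series; the 5-jet and mu = 8 give E_8. The Hessian of g at 0 is [[2, 0], [0, 0]] with rank 1, so corank 1. A Groebner basis of the Jacobian ideal J(g) in C{u,v} is {v^3, u}; counting standard monomials gives mu = 3. Corank 1: A-series; mu = 3 gives A_3. f is E_8 but g is A_3, hence not right-equivalent.

No.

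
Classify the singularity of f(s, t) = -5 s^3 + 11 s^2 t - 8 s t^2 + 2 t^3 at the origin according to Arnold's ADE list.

The Hessian of f at 0 is [[0, 0], [0, 0]] with rank 0, so corank 2. A Groebner basis of the Jacobian ideal J(f) in C{s,t} is {t^3, s^2 + 2*t^2, s*t + t^2}; counting standard monomials gives mu = 4. Corank 2; j^3 = -(s - t)*(5*s^2 - 6*s*t + 2*t^2) splits into three distinct lines over C (the quadratic factor has nonzero discriminant), so D_4.

D_{4}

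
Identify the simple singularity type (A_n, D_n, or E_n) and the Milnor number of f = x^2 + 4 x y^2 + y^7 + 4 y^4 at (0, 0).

Type A6, Milnor number mu = 6.

The Hessian of f at 0 is [[2, 0], [0, 0]] with rank 1, so corank 1. A Groebner basis of the Jacobian ideal J(f) in C{x,y} is {x^3, x/2 + y^2}; counting standard monomials gives mu = 6. Corank 1: A-series; mu = 6 gives A_6.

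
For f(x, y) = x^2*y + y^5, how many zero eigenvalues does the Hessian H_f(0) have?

2

Hessian at 0 has rank 0.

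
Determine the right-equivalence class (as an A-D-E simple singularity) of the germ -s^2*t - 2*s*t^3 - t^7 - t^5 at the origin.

D8

The Hessian of f at 0 is [[0, 0], [0, 0]] with rank 0, so corank 2. A Groebner basis of the Jacobian ideal J(f) in C{s,t} is {s^2*t^2 + s^2/7 + s*t^2/7, s^3 - s^2/7 - s*t^2/7, s*t + t^3}; counting standard monomials gives mu = 8. Corank 2; j^3 = -s^2*t has shape L^2 M (L != M), so D-series; mu = 8 gives D_8.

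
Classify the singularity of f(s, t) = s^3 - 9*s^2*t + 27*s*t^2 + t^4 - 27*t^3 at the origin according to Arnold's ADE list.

E6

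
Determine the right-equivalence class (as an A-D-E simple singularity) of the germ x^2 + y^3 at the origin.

A_2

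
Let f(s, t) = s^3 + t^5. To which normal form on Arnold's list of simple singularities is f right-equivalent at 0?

The Hessian of f at 0 has rank 0. Corank 2; j^3 = s^3 is a perfect cube, so E-series; the 5-jet and mu = 8 give E_8.

E8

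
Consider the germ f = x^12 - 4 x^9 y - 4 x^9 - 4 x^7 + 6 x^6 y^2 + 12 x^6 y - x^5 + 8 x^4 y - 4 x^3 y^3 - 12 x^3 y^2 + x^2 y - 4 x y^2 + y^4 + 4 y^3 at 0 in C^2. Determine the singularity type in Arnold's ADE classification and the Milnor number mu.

The Hessian of f at 0 has rank 0. Corank 2; j^3 = y*(x - 2*y)^2 has shape L^2 M (L != M), so D-series; mu = 5 gives D_5.

Type D5, Milnor number mu = 5.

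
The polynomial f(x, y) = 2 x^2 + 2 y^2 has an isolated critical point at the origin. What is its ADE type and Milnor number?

The Hessian of f at 0 has rank 2. Corank 0: nondegenerate Morse point, so A_1.

Type A_{1}, Milnor number mu = 1.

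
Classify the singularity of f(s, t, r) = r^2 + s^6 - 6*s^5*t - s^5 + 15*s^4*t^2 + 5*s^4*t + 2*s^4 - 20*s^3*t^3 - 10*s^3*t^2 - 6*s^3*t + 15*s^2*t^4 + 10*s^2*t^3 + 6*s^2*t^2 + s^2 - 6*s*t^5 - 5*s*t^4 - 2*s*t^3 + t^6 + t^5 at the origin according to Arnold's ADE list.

A4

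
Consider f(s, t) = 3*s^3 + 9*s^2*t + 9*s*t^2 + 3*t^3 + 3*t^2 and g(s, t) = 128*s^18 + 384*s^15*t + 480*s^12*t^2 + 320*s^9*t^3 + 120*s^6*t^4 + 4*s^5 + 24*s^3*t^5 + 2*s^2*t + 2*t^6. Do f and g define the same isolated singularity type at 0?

No.

The Hessian of f at 0 has rank 1. Corank 1: A-series; mu = 2 gives A_2. The Hessian of g at 0 has rank 0. Corank 2; j^3 = 2*s^2*t has shape L^2 M (L != M), so D-series; mu = 7 gives D_7. f is A_2 but g is D_7, hence not right-equivalent.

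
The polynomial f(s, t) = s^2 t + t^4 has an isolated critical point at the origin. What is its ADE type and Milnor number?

Type D_5, Milnor number mu = 5.

The Hessian of f at 0 has rank 0. Corank 2; j^3 = s^2*t has shape L^2 M (L != M), so D-series; mu = 5 gives D_5.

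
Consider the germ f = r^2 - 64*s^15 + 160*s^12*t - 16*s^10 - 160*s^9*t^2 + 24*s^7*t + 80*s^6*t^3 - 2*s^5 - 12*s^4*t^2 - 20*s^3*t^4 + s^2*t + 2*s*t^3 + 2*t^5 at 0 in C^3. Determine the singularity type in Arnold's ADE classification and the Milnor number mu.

The Hessian of f at 0 is [[0, 0, 0], [0, 0, 0], [0, 0, 2]] with rank 1, so corank 2. A Groebner basis of the Jacobian ideal J(f) in C{s,t,r} is {s^3, s^2*t, -s^2/4 + s*t^2, s*t + t^3, r}; counting standard monomials gives mu = 6. Corank 2; j^3 = s^2*t has shape L^2 M (L != M), so D-series; mu = 6 gives D_6.

Type D_{6}, Milnor number mu = 6.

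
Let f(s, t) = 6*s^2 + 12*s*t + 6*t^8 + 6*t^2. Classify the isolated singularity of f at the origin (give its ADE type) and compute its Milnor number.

Type A7, Milnor number mu = 7.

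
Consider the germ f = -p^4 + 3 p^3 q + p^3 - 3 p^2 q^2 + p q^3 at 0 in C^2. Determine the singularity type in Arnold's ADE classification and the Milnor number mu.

Type E_7, Milnor number mu = 7.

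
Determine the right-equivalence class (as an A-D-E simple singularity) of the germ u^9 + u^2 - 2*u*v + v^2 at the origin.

The Hessian of f at 0 is [[2, -2], [-2, 2]] with rank 1, so corank 1. A Groebner basis of the Jacobian ideal J(f) in C{u,v} is {v^8, u - v}; counting standard monomials gives mu = 8. Corank 1: A-series; mu = 8 gives A_8.

A8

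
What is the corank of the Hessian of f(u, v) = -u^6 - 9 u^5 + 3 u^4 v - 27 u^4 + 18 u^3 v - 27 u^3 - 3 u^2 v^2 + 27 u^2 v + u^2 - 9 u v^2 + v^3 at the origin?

1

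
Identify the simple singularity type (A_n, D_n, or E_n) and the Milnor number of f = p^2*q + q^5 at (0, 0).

Type D_6, Milnor number mu = 6.

The Hessian of f at 0 is [[0, 0], [0, 0]] with rank 0, so corank 2. A Groebner basis of the Jacobian ideal J(f) in C{p,q} is {p^2/5 + q^4, p^3, p*q}; counting standard monomials gives mu = 6. Corank 2; j^3 = p^2*q has shape L^2 M (L != M), so D-series; mu = 6 gives D_6.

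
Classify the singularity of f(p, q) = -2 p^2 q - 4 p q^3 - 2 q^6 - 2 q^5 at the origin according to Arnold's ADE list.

The Hessian of f at 0 has rank 0. Corank 2; j^3 = -2*p^2*q has shape L^2 M (L != M), so D-series; mu = 7 gives D_7.

D7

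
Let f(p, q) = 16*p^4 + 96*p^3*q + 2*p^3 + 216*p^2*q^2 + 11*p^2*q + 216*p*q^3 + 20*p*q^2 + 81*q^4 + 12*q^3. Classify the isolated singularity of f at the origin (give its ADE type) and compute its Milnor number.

The Hessian of f at 0 is [[0, 0], [0, 0]] with rank 0, so corank 2. A Groebner basis of the Jacobian ideal J(f) in C{p,q} is {p*q^2 + p*q/4 + q^2/2, -p*q/8 + q^3 - q^2/4, p^2 + 7*p*q/2 + 3*q^2}; counting standard monomials gives mu = 5. Corank 2; j^3 = (p + 2*q)^2*(2*p + 3*q) has shape L^2 M (L != M), so D-series; mu = 5 gives D_5.

Type D5, Milnor number mu = 5.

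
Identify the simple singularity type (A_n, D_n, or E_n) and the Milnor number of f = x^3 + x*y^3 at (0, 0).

Type E7, Milnor number mu = 7.

The Hessian of f at 0 is [[0, 0], [0, 0]] with rank 0, so corank 2. A Groebner basis of the Jacobian ideal J(f) in C{x,y} is {x^3, x*y^2, 3*x^2 + y^3}; counting standard monomials gives mu = 7. Corank 2; j^3 = x^3 is a perfect cube, so E-series; the 4-jet and mu = 7 give E_7.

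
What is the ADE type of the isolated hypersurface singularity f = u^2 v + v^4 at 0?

The Hessian of f at 0 is [[0, 0], [0, 0]] with rank 0, so corank 2. A Groebner basis of the Jacobian ideal J(f) in C{u,v} is {u^3, u^2/4 + v^3, u*v}; counting standard monomials gives mu = 5. Corank 2; j^3 = u^2*v has shape L^2 M (L != M), so D-series; mu = 5 gives D_5.

D_{5}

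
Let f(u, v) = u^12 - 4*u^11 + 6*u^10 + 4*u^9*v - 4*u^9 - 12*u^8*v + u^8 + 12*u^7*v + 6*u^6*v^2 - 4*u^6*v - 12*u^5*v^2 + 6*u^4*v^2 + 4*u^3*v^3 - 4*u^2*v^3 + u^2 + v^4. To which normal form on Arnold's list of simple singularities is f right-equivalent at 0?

A_3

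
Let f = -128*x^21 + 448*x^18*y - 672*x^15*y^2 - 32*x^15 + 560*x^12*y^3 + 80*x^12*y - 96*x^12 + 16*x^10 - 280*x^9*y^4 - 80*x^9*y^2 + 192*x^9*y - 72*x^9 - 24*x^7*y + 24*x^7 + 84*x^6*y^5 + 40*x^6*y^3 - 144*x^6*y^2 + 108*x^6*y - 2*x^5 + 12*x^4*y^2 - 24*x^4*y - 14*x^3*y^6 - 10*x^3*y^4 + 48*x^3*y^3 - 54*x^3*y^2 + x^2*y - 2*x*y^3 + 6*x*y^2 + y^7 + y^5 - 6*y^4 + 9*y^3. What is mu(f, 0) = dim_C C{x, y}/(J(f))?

The Hessian of f at 0 has rank 0. Corank 2; j^3 = y*(x + 3*y)^2 has shape L^2 M (L != M), so D-series; mu = 8 gives D_8.

8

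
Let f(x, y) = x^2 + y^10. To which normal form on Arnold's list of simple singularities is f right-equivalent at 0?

The Hessian of f at 0 has rank 1. Corank 1: A-series; mu = 9 gives A_9.

A_{9}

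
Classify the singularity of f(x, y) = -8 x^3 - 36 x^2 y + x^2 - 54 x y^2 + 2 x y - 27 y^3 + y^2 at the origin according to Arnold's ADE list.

The Hessian of f at 0 is [[2, 2], [2, 2]] with rank 1, so corank 1. A Groebner basis of the Jacobian ideal J(f) in C{x,y} is {y^2, x + y}; counting standard monomials gives mu = 2. Corank 1: A-series; mu = 2 gives A_2.

A_{2}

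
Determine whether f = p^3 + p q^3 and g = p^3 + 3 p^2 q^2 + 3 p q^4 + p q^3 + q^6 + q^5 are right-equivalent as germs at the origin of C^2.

Yes.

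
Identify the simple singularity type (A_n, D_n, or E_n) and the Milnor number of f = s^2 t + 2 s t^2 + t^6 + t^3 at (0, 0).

The Hessian of f at 0 is [[0, 0], [0, 0]] with rank 0, so corank 2. A Groebner basis of the Jacobian ideal J(f) in C{s,t} is {s^2/6 + t^5 - t^2/6, s^3 + t^3, s*t + t^2}; counting standard monomials gives mu = 7. Corank 2; j^3 = t*(s + t)^2 has shape L^2 M (L != M), so D-series; mu = 7 gives D_7.

Type D_7, Milnor number mu = 7.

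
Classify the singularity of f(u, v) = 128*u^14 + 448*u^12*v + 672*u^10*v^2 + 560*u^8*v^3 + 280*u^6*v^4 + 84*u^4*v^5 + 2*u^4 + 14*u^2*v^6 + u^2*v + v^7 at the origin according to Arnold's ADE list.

D_8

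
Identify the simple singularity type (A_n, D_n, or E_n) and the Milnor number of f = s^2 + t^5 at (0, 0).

The Hessian of f at 0 has rank 1. Corank 1: A-series; mu = 4 gives A_4.

Type A_{4}, Milnor number mu = 4.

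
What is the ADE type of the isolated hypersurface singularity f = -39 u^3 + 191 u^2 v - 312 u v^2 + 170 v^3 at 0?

The Hessian of f at 0 is [[0, 0], [0, 0]] with rank 0, so corank 2. A Groebner basis of the Jacobian ideal J(f) in C{u,v} is {v^3, u^2 - 66*v^2/23, u*v - 39*v^2/23}; counting standard monomials gives mu = 4. Corank 2; j^3 = -(3*u - 5*v)*(13*u^2 - 42*u*v + 34*v^2) splits into three distinct lines over C (the quadratic factor has nonzero discriminant), so D_4.

D_{4}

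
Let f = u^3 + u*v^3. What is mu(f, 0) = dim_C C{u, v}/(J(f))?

The Hessian of f at 0 has rank 0. Corank 2; j^3 = u^3 is a perfect cube, so E-series; the 4-jet and mu = 7 give E_7.

7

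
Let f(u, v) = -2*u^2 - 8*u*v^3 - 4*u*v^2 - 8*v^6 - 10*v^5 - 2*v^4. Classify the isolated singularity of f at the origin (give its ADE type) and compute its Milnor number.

The Hessian of f at 0 has rank 1. Corank 1: A-series; mu = 4 gives A_4.

Type A_4, Milnor number mu = 4.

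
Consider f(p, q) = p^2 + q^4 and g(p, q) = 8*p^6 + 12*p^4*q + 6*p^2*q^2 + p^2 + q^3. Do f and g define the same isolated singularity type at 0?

The Hessian of f at 0 has rank 1. Corank 1: A-series; mu = 3 gives A_3. The Hessian of g at 0 has rank 1. Corank 1: A-series; mu = 2 gives A_2. f is A_3 but g is A_2, hence not right-equivalent.

No.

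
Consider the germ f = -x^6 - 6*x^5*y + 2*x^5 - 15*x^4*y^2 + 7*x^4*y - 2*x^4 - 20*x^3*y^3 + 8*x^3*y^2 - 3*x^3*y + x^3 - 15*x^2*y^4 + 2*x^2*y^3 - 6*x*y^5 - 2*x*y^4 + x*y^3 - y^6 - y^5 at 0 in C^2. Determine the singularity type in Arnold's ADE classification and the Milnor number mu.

Type E_{7}, Milnor number mu = 7.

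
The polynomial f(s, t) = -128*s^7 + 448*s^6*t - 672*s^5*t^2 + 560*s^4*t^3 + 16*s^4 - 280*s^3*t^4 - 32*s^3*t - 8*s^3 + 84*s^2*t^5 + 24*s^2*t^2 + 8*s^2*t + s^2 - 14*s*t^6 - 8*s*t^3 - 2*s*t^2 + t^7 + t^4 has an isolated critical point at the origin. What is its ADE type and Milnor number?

The Hessian of f at 0 has rank 1. Corank 1: A-series; mu = 6 gives A_6.

Type A_{6}, Milnor number mu = 6.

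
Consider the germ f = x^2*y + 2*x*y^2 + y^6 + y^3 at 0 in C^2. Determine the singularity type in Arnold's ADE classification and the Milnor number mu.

Type D_{7}, Milnor number mu = 7.

The Hessian of f at 0 has rank 0. Corank 2; j^3 = y*(x + y)^2 has shape L^2 M (L != M), so D-series; mu = 7 gives D_7.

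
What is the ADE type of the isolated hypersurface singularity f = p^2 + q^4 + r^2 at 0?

A_{3}

The Hessian of f at 0 is [[2, 0, 0], [0, 0, 0], [0, 0, 2]] with rank 2, so corank 1. A Groebner basis of the Jacobian ideal J(f) in C{p,q,r} is {q^3, p, r}; counting standard monomials gives mu = 3. Corank 1: A-series; mu = 3 gives A_3.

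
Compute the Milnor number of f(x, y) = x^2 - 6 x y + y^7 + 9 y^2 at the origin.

6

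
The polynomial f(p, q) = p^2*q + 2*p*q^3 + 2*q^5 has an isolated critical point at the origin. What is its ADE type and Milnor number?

The Hessian of f at 0 has rank 0. Corank 2; j^3 = p^2*q has shape L^2 M (L != M), so D-series; mu = 6 gives D_6.

Type D_{6}, Milnor number mu = 6.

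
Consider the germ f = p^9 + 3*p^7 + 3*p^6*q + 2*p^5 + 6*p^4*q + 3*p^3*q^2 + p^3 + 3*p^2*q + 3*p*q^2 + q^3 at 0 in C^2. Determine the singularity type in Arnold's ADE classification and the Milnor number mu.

Type E_{8}, Milnor number mu = 8.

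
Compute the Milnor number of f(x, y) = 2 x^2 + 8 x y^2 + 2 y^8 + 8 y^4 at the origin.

The Hessian of f at 0 has rank 1. Corank 1: A-series; mu = 7 gives A_7.

7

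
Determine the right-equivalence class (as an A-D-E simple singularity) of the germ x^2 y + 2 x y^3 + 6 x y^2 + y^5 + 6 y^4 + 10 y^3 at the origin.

The Hessian of f at 0 has rank 0. Corank 2; j^3 = y*(x^2 + 6*x*y + 10*y^2) splits into three distinct lines over C (the quadratic factor has nonzero discriminant), so D_4.

D4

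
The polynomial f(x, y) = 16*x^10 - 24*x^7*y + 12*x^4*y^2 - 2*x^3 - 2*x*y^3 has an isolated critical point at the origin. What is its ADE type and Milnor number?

The Hessian of f at 0 has rank 0. Corank 2; j^3 = -2*x^3 is a perfect cube, so E-series; the 4-jet and mu = 7 give E_7.

Type E7, Milnor number mu = 7.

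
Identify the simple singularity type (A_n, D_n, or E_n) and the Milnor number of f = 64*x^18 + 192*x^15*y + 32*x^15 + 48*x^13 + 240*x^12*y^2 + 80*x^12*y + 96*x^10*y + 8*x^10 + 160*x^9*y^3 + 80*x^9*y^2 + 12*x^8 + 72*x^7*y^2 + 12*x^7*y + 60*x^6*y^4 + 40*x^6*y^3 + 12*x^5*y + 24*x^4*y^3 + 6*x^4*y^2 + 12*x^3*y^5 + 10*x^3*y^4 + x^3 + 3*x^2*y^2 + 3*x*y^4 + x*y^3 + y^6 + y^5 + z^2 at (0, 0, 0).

The Hessian of f at 0 has rank 1. Corank 2; j^3 = x^3 is a perfect cube, so E-series; the 4-jet and mu = 7 give E_7.

Type E_{7}, Milnor number mu = 7.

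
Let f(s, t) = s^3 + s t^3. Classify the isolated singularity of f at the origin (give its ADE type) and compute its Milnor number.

The Hessian of f at 0 has rank 0. Corank 2; j^3 = s^3 is a perfect cube, so E-series; the 4-jet and mu = 7 give E_7.

Type E_7, Milnor number mu = 7.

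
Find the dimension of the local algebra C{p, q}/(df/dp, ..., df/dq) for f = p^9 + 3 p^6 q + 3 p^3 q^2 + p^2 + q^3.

2

The Hessian of f at 0 has rank 1. Corank 1: A-series; mu = 2 gives A_2.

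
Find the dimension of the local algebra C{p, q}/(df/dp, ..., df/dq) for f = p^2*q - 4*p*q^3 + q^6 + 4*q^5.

The Hessian of f at 0 has rank 0. Corank 2; j^3 = p^2*q has shape L^2 M (L != M), so D-series; mu = 7 gives D_7.

7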